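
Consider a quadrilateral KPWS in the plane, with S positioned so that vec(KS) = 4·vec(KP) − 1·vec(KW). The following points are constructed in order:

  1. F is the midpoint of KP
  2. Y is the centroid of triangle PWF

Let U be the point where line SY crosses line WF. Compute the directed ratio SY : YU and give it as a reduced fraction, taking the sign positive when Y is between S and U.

SY:YU = 17

Assign K = (0, 0), P = (1, 0), W = (0, 1), S = (4, -1) — the answer is frame-independent, so this choice is without loss of generality.
1. F is the midpoint of KP ⇒ F = (1/2, 0)
2. Y is the centroid of triangle PWF ⇒ Y = (1/2, 1/3)
line SY meets WF at U = (5/17, 7/17)
Y = S + t·(U−S) with t = 17/18, so SY:YU = 17/18:1/18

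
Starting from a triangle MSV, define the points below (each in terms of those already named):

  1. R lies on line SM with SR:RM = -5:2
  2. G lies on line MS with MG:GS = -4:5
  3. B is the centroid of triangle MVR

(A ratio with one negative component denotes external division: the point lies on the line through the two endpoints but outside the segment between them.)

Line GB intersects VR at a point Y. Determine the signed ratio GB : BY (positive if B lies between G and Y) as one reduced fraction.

Work in coordinates with M = (0, 0), S = (1, 0), V = (0, 1).
1. R lies on line SM with SR:RM = -5:2 ⇒ R = (-2/3, 0)
2. G lies on line MS with MG:GS = -4:5 ⇒ G = (-4, 0)
3. B is the centroid of triangle MVR ⇒ B = (-2/9, 1/3)
line GB meets VR at Y = (-11/24, 5/16)
B = G + t·(Y−G) with t = 16/15, so GB:BY = 16/15:-1/15

GB:BY = -16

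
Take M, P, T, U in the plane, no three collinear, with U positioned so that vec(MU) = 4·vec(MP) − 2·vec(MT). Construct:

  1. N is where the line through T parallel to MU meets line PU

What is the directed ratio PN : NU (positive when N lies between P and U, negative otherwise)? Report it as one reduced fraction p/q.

PN:NU = -1/2

Set M = (0, 0), P = (1, 0), T = (0, 1), U = (4, -2); any affine frame gives the same invariant.
1. N is where the line through T parallel to MU meets line PU ⇒ N = (-2, 2)
N = P + t·(U−P) with t = -1, so PN:NU = t:(1−t) = -1:2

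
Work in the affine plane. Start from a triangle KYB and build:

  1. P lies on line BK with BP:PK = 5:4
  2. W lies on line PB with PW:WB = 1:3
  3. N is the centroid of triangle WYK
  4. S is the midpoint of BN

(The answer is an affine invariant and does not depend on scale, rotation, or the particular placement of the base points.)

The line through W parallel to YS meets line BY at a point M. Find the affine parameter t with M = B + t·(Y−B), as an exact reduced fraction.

t = 25/17

Choose coordinates K = (0, 0), Y = (1, 0), B = (0, 1).
1. P lies on line BK with BP:PK = 5:4 ⇒ P = (0, 4/9)
2. W lies on line PB with PW:WB = 1:3 ⇒ W = (0, 7/12)
3. N is the centroid of triangle WYK ⇒ N = (1/3, 7/36)
4. S is the midpoint of BN ⇒ S = (1/6, 43/72)
through W parallel to YS: direction (-5/6, 43/72); meets BY at M = (25/17, -8/17)
M = B + t·(Y−B) with t = 25/17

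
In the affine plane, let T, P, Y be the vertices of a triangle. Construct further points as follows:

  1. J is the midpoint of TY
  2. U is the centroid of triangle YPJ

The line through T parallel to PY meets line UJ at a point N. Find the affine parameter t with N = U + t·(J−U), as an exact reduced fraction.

Assign T = (0, 0), P = (1, 0), Y = (0, 1) — the answer is frame-independent, so this choice is without loss of generality.
1. J is the midpoint of TY ⇒ J = (0, 1/2)
2. U is the centroid of triangle YPJ ⇒ U = (1/3, 1/2)
through T parallel to PY: direction (-1, 1); meets UJ at N = (-1/2, 1/2)
N = U + t·(J−U) with t = 5/2

t = 5/2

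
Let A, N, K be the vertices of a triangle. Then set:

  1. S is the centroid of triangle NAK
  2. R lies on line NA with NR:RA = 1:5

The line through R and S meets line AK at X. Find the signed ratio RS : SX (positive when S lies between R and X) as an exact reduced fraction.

RS:SX = 3/2

Choose coordinates A = (0, 0), N = (1, 0), K = (0, 1).
1. S is the centroid of triangle NAK ⇒ S = (1/3, 1/3)
2. R lies on line NA with NR:RA = 1:5 ⇒ R = (5/6, 0)
line RS meets AK at X = (0, 5/9)
S = R + t·(X−R) with t = 3/5, so RS:SX = 3/5:2/5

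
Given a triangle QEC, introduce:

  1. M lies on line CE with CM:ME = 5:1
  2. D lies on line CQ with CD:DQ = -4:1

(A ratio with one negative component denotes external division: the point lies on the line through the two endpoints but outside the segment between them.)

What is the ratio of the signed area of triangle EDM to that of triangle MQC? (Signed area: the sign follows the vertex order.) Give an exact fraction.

Work in coordinates with Q = (0, 0), E = (1, 0), C = (0, 1).
1. M lies on line CE with CM:ME = 5:1 ⇒ M = (5/6, 1/6)
2. D lies on line CQ with CD:DQ = -4:1 ⇒ D = (0, -1/3)
2·[EDM] = -2/9, 2·[MQC] = -5/6
[EDM]:[MQC] = -2/9:-5/6 = 4/15

[EDM]:[MQC] = 4/15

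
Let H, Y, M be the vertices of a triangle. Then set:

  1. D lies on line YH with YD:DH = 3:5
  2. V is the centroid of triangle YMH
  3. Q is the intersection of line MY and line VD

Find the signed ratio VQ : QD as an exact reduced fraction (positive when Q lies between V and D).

Work in coordinates with H = (0, 0), Y = (1, 0), M = (0, 1).
1. D lies on line YH with YD:DH = 3:5 ⇒ D = (5/8, 0)
2. V is the centroid of triangle YMH ⇒ V = (1/3, 1/3)
3. Q is the intersection of line MY and line VD ⇒ Q = (-2, 3)
Q = V + t·(D−V) with t = -8, so VQ:QD = t:(1−t) = -8:9

VQ:QD = -8/9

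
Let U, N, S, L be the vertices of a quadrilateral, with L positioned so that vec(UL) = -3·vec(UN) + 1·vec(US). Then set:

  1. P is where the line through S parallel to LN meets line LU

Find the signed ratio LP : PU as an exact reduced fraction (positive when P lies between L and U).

Work in coordinates with U = (0, 0), N = (1, 0), S = (0, 1), L = (-3, 1).
1. P is where the line through S parallel to LN meets line LU ⇒ P = (-12, 4)
P = L + t·(U−L) with t = -3, so LP:PU = t:(1−t) = -3:4

LP:PU = -3/4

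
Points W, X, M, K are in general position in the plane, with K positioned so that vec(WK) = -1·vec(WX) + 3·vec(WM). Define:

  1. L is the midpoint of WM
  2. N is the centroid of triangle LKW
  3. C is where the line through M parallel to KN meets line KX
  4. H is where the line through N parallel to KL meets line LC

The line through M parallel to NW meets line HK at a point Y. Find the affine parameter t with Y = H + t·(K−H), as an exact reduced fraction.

Set W = (0, 0), X = (1, 0), M = (0, 1), K = (-1, 3); any affine frame gives the same invariant.
1. L is the midpoint of WM ⇒ L = (0, 1/2)
2. N is the centroid of triangle LKW ⇒ N = (-1/3, 7/6)
3. C is where the line through M parallel to KN meets line KX ⇒ C = (-2/5, 21/10)
4. H is where the line through N parallel to KL meets line LC ⇒ H = (1/9, 1/18)
through M parallel to NW: direction (1/3, -7/6); meets HK at Y = (13/17, -57/34)
Y = H + t·(K−H) with t = -10/17

t = -10/17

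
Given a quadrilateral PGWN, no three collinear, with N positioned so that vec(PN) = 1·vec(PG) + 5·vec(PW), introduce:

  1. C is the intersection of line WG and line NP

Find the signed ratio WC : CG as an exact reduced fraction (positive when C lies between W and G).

WC:CG = 1/5

Work in coordinates with P = (0, 0), G = (1, 0), W = (0, 1), N = (1, 5).
1. C is the intersection of line WG and line NP ⇒ C = (1/6, 5/6)
C = W + t·(G−W) with t = 1/6, so WC:CG = t:(1−t) = 1/6:5/6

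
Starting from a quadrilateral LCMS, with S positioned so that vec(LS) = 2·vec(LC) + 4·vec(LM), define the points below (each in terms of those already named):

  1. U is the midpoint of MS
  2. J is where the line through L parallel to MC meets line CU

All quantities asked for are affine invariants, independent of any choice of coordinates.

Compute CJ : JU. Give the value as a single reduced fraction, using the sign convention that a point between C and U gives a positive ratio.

CJ:JU = -2/7

Choose coordinates L = (0, 0), C = (1, 0), M = (0, 1), S = (2, 4).
1. U is the midpoint of MS ⇒ U = (1, 5/2)
2. J is where the line through L parallel to MC meets line CU ⇒ J = (1, -1)
J = C + t·(U−C) with t = -2/5, so CJ:JU = t:(1−t) = -2/5:7/5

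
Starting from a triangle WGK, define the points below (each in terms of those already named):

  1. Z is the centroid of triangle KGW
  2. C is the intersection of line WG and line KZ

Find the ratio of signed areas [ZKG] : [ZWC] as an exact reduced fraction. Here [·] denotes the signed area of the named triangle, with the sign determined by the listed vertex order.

[ZKG]:[ZWC] = -2

Work in coordinates with W = (0, 0), G = (1, 0), K = (0, 1).
1. Z is the centroid of triangle KGW ⇒ Z = (1/3, 1/3)
2. C is the intersection of line WG and line KZ ⇒ C = (1/2, 0)
2·[ZKG] = -1/3, 2·[ZWC] = 1/6
[ZKG]:[ZWC] = -1/3:1/6 = -2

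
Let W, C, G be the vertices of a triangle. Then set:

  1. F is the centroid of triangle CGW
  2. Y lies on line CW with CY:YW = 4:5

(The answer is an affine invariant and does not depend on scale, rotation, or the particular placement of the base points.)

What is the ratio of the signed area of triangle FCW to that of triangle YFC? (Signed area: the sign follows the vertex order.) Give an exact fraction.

[FCW]:[YFC] = 9/4

Assign W = (0, 0), C = (1, 0), G = (0, 1) — the answer is frame-independent, so this choice is without loss of generality.
1. F is the centroid of triangle CGW ⇒ F = (1/3, 1/3)
2. Y lies on line CW with CY:YW = 4:5 ⇒ Y = (5/9, 0)
2·[FCW] = -1/3, 2·[YFC] = -4/27
[FCW]:[YFC] = -1/3:-4/27 = 9/4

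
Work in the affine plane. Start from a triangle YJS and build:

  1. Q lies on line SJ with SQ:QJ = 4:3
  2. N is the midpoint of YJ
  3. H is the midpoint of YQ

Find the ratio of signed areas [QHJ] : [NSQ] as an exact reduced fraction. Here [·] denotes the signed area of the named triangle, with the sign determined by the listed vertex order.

Work in coordinates with Y = (0, 0), J = (1, 0), S = (0, 1).
1. Q lies on line SJ with SQ:QJ = 4:3 ⇒ Q = (4/7, 3/7)
2. N is the midpoint of YJ ⇒ N = (1/2, 0)
3. H is the midpoint of YQ ⇒ H = (2/7, 3/14)
2·[QHJ] = 3/14, 2·[NSQ] = -2/7
[QHJ]:[NSQ] = 3/14:-2/7 = -3/4

[QHJ]:[NSQ] = -3/4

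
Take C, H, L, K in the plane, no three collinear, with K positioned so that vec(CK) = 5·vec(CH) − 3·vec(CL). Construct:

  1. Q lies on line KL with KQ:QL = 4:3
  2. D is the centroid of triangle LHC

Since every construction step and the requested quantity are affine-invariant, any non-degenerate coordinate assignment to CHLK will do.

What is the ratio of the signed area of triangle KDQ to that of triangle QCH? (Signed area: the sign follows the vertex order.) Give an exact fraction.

Set C = (0, 0), H = (1, 0), L = (0, 1), K = (5, -3); any affine frame gives the same invariant.
1. Q lies on line KL with KQ:QL = 4:3 ⇒ Q = (15/7, -5/7)
2. D is the centroid of triangle LHC ⇒ D = (1/3, 1/3)
2·[KDQ] = -8/7, 2·[QCH] = -5/7
[KDQ]:[QCH] = -8/7:-5/7 = 8/5

[KDQ]:[QCH] = 8/5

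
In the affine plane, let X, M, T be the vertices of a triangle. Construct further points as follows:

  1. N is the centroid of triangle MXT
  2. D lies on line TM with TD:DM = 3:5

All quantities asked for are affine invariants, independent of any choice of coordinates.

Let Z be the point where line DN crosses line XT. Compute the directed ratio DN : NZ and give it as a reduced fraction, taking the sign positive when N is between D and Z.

DN:NZ = 1/8

Work in coordinates with X = (0, 0), M = (1, 0), T = (0, 1).
1. N is the centroid of triangle MXT ⇒ N = (1/3, 1/3)
2. D lies on line TM with TD:DM = 3:5 ⇒ D = (3/8, 5/8)
line DN meets XT at Z = (0, -2)
N = D + t·(Z−D) with t = 1/9, so DN:NZ = 1/9:8/9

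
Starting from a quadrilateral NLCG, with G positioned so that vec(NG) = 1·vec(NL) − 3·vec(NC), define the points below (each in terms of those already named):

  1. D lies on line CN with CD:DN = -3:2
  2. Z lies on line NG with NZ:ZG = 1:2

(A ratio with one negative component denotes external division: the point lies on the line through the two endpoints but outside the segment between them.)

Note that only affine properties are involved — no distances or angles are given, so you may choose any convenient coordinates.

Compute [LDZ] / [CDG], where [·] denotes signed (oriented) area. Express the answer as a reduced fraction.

Work in coordinates with N = (0, 0), L = (1, 0), C = (0, 1), G = (1, -3).
1. D lies on line CN with CD:DN = -3:2 ⇒ D = (0, -2)
2. Z lies on line NG with NZ:ZG = 1:2 ⇒ Z = (1/3, -1)
2·[LDZ] = -1/3, 2·[CDG] = 3
[LDZ]:[CDG] = -1/3:3 = -1/9

[LDZ]:[CDG] = -1/9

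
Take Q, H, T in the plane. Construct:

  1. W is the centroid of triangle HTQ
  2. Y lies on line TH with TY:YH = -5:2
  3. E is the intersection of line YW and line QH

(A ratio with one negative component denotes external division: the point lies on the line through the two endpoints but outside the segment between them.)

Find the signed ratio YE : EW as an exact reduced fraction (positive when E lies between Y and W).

YE:EW = 2

Choose coordinates Q = (0, 0), H = (1, 0), T = (0, 1).
1. W is the centroid of triangle HTQ ⇒ W = (1/3, 1/3)
2. Y lies on line TH with TY:YH = -5:2 ⇒ Y = (5/3, -2/3)
3. E is the intersection of line YW and line QH ⇒ E = (7/9, 0)
E = Y + t·(W−Y) with t = 2/3, so YE:EW = t:(1−t) = 2/3:1/3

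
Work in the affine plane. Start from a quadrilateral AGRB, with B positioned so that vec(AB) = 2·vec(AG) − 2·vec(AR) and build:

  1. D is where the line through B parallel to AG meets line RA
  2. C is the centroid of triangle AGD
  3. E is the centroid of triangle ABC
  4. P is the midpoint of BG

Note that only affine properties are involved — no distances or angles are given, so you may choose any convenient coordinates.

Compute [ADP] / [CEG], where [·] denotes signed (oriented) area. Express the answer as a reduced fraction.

Work in coordinates with A = (0, 0), G = (1, 0), R = (0, 1), B = (2, -2).
1. D is where the line through B parallel to AG meets line RA ⇒ D = (0, -2)
2. C is the centroid of triangle AGD ⇒ C = (1/3, -2/3)
3. E is the centroid of triangle ABC ⇒ E = (7/9, -8/9)
4. P is the midpoint of BG ⇒ P = (3/2, -1)
2·[ADP] = 3, 2·[CEG] = 4/9
[ADP]:[CEG] = 3:4/9 = 27/4

[ADP]:[CEG] = 27/4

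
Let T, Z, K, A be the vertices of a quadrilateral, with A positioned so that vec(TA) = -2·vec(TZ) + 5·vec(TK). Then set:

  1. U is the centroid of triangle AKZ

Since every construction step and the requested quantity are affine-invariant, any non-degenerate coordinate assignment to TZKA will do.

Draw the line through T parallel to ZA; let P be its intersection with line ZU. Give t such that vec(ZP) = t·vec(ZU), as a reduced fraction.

Assign T = (0, 0), Z = (1, 0), K = (0, 1), A = (-2, 5) — the answer is frame-independent, so this choice is without loss of generality.
1. U is the centroid of triangle AKZ ⇒ U = (-1/3, 2)
through T parallel to ZA: direction (-3, 5); meets ZU at P = (-9, 15)
P = Z + t·(U−Z) with t = 15/2

t = 15/2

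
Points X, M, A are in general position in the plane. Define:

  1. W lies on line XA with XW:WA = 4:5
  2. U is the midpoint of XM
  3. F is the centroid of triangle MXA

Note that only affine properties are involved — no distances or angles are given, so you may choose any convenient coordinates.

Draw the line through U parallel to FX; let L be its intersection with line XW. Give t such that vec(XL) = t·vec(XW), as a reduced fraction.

Work in coordinates with X = (0, 0), M = (1, 0), A = (0, 1).
1. W lies on line XA with XW:WA = 4:5 ⇒ W = (0, 4/9)
2. U is the midpoint of XM ⇒ U = (1/2, 0)
3. F is the centroid of triangle MXA ⇒ F = (1/3, 1/3)
through U parallel to FX: direction (-1/3, -1/3); meets XW at L = (0, -1/2)
L = X + t·(W−X) with t = -9/8

t = -9/8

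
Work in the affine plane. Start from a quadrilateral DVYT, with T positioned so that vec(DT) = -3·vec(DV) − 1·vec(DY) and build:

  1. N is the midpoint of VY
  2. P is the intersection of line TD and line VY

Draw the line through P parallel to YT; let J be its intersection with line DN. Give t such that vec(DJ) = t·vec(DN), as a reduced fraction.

Assign D = (0, 0), V = (1, 0), Y = (0, 1), T = (-3, -1) — the answer is frame-independent, so this choice is without loss of generality.
1. N is the midpoint of VY ⇒ N = (1/2, 1/2)
2. P is the intersection of line TD and line VY ⇒ P = (3/4, 1/4)
through P parallel to YT: direction (-3, -2); meets DN at J = (-3/4, -3/4)
J = D + t·(N−D) with t = -3/2

t = -3/2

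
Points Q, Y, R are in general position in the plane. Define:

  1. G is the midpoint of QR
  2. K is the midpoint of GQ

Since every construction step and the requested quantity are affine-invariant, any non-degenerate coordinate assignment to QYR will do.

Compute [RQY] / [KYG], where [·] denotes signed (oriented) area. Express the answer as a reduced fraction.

Work in coordinates with Q = (0, 0), Y = (1, 0), R = (0, 1).
1. G is the midpoint of QR ⇒ G = (0, 1/2)
2. K is the midpoint of GQ ⇒ K = (0, 1/4)
2·[RQY] = 1, 2·[KYG] = 1/4
[RQY]:[KYG] = 1:1/4 = 4

[RQY]:[KYG] = 4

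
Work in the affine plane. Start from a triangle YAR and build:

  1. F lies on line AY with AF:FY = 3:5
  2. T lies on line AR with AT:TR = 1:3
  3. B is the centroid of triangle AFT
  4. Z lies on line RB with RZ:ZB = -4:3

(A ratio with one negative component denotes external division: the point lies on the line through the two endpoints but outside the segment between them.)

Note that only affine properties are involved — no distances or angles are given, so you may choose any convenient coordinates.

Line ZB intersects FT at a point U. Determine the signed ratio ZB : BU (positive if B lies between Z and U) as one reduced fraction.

Assign Y = (0, 0), A = (1, 0), R = (0, 1) — the answer is frame-independent, so this choice is without loss of generality.
1. F lies on line AY with AF:FY = 3:5 ⇒ F = (5/8, 0)
2. T lies on line AR with AT:TR = 1:3 ⇒ T = (3/4, 1/4)
3. B is the centroid of triangle AFT ⇒ B = (19/24, 1/12)
4. Z lies on line RB with RZ:ZB = -4:3 ⇒ Z = (19/6, -8/3)
line ZB meets FT at U = (57/80, 7/40)
B = Z + t·(U−Z) with t = 30/31, so ZB:BU = 30/31:1/31

ZB:BU = 30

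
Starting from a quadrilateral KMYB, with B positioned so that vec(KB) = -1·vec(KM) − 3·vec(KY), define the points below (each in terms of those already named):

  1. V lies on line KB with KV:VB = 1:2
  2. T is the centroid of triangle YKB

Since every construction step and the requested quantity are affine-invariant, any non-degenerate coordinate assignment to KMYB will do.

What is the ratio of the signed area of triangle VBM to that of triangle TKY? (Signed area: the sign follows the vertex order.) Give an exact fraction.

Set K = (0, 0), M = (1, 0), Y = (0, 1), B = (-1, -3); any affine frame gives the same invariant.
1. V lies on line KB with KV:VB = 1:2 ⇒ V = (-1/3, -1)
2. T is the centroid of triangle YKB ⇒ T = (-1/3, -2/3)
2·[VBM] = 2, 2·[TKY] = 1/3
[VBM]:[TKY] = 2:1/3 = 6

[VBM]:[TKY] = 6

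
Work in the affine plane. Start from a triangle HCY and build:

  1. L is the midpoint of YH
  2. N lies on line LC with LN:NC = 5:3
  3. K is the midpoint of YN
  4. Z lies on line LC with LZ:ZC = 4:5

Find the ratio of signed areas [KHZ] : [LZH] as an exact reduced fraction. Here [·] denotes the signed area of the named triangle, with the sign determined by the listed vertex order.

[KHZ]:[LZH] = -51/64

Assign H = (0, 0), C = (1, 0), Y = (0, 1) — the answer is frame-independent, so this choice is without loss of generality.
1. L is the midpoint of YH ⇒ L = (0, 1/2)
2. N lies on line LC with LN:NC = 5:3 ⇒ N = (5/8, 3/16)
3. K is the midpoint of YN ⇒ K = (5/16, 19/32)
4. Z lies on line LC with LZ:ZC = 4:5 ⇒ Z = (4/9, 5/18)
2·[KHZ] = 17/96, 2·[LZH] = -2/9
[KHZ]:[LZH] = 17/96:-2/9 = -51/64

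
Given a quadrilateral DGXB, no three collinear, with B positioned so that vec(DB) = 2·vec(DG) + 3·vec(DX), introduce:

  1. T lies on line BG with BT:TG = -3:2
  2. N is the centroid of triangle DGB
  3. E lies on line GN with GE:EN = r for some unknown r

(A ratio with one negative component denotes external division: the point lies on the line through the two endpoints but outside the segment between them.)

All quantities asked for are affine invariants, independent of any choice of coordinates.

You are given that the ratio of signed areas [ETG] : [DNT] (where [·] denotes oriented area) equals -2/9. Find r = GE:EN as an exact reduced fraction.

Set D = (0, 0), G = (1, 0), X = (0, 1), B = (2, 3); any affine frame gives the same invariant.
1. T lies on line BG with BT:TG = -3:2 ⇒ T = (-1, -6)
2. N is the centroid of triangle DGB ⇒ N = (1, 1)
3. With GE:EN = r, write λ = r/(r+1) so E = G + λ·(N−G); E is affine-linear in λ
Every point depending on E is an affine combination of E and λ-independent points, so each such coordinate is linear in λ; the λ² term in each signed area is a multiple of (N−G)×(N−G) = 0, so 2·[ETG] and 2·[DNT] are each linear in λ. Evaluating at λ=0 and λ=1:
  2·[ETG] = 2·λ,   2·[DNT] = -5
So [ETG]:[DNT] = (2·λ) / (-5). Setting this equal to -2/9:
  2·λ = -2/9·(-5)  ⇒  λ = 5/9
Then r = λ/(1−λ) = (5/9)/(4/9) = 5/4. Check: with r = 5/4, E = (1, 5/9) and [ETG]:[DNT] = -2/9 as required.

r = 5/4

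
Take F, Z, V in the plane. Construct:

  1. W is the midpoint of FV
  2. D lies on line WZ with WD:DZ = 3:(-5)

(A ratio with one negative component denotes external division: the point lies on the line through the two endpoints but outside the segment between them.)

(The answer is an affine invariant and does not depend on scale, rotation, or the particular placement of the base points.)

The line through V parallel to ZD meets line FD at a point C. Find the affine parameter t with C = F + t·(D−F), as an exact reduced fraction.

Work in coordinates with F = (0, 0), Z = (1, 0), V = (0, 1).
1. W is the midpoint of FV ⇒ W = (0, 1/2)
2. D lies on line WZ with WD:DZ = 3:(-5) ⇒ D = (-3/2, 5/4)
through V parallel to ZD: direction (-5/2, 5/4); meets FD at C = (-3, 5/2)
C = F + t·(D−F) with t = 2

t = 2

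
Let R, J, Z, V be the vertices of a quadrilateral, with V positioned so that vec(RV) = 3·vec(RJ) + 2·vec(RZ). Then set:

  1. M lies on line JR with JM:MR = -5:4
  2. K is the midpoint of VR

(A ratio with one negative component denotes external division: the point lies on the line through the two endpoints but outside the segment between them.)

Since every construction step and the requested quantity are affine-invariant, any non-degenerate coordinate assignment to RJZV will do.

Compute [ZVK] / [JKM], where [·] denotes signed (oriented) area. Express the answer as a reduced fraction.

[ZVK]:[JKM] = -3/10

Work in coordinates with R = (0, 0), J = (1, 0), Z = (0, 1), V = (3, 2).
1. M lies on line JR with JM:MR = -5:4 ⇒ M = (-4, 0)
2. K is the midpoint of VR ⇒ K = (3/2, 1)
2·[ZVK] = -3/2, 2·[JKM] = 5
[ZVK]:[JKM] = -3/2:5 = -3/10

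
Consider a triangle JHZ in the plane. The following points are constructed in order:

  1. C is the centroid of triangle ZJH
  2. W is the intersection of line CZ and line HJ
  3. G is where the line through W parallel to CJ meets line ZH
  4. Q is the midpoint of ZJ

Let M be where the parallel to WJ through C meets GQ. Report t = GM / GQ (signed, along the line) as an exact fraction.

Work in coordinates with J = (0, 0), H = (1, 0), Z = (0, 1).
1. C is the centroid of triangle ZJH ⇒ C = (1/3, 1/3)
2. W is the intersection of line CZ and line HJ ⇒ W = (1/2, 0)
3. G is where the line through W parallel to CJ meets line ZH ⇒ G = (3/4, 1/4)
4. Q is the midpoint of ZJ ⇒ Q = (0, 1/2)
through C parallel to WJ: direction (-1/2, 0); meets GQ at M = (1/2, 1/3)
M = G + t·(Q−G) with t = 1/3

t = 1/3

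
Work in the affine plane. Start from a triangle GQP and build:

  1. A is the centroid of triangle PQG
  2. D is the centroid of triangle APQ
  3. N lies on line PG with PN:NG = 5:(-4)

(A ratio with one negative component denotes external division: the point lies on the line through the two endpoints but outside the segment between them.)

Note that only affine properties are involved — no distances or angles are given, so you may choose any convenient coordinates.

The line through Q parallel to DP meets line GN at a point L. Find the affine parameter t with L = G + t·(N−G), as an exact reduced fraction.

Choose coordinates G = (0, 0), Q = (1, 0), P = (0, 1).
1. A is the centroid of triangle PQG ⇒ A = (1/3, 1/3)
2. D is the centroid of triangle APQ ⇒ D = (4/9, 4/9)
3. N lies on line PG with PN:NG = 5:(-4) ⇒ N = (0, -4)
through Q parallel to DP: direction (-4/9, 5/9); meets GN at L = (0, 5/4)
L = G + t·(N−G) with t = -5/16

t = -5/16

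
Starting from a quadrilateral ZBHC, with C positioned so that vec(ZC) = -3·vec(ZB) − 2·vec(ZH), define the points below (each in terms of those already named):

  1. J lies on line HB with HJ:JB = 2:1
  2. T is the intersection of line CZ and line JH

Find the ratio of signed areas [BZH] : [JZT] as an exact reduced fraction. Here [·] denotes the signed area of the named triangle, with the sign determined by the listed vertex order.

Work in coordinates with Z = (0, 0), B = (1, 0), H = (0, 1), C = (-3, -2).
1. J lies on line HB with HJ:JB = 2:1 ⇒ J = (2/3, 1/3)
2. T is the intersection of line CZ and line JH ⇒ T = (3/5, 2/5)
2·[BZH] = -1, 2·[JZT] = -1/15
[BZH]:[JZT] = -1:-1/15 = 15

[BZH]:[JZT] = 15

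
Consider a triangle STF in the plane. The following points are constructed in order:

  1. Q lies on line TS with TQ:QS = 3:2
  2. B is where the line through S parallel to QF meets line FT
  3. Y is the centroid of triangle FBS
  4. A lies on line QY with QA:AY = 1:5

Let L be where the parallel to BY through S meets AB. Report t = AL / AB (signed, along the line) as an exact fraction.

Assign S = (0, 0), T = (1, 0), F = (0, 1) — the answer is frame-independent, so this choice is without loss of generality.
1. Q lies on line TS with TQ:QS = 3:2 ⇒ Q = (2/5, 0)
2. B is where the line through S parallel to QF meets line FT ⇒ B = (-2/3, 5/3)
3. Y is the centroid of triangle FBS ⇒ Y = (-2/9, 8/9)
4. A lies on line QY with QA:AY = 1:5 ⇒ A = (8/27, 4/27)
through S parallel to BY: direction (4/9, -7/9); meets AB at L = (-32/9, 56/9)
L = A + t·(B−A) with t = 4

t = 4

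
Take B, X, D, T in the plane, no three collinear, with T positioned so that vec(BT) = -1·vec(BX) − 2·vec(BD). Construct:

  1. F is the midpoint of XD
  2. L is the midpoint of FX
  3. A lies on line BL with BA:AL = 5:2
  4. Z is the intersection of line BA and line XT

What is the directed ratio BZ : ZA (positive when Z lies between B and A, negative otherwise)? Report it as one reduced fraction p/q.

Choose coordinates B = (0, 0), X = (1, 0), D = (0, 1), T = (-1, -2).
1. F is the midpoint of XD ⇒ F = (1/2, 1/2)
2. L is the midpoint of FX ⇒ L = (3/4, 1/4)
3. A lies on line BL with BA:AL = 5:2 ⇒ A = (15/28, 5/28)
4. Z is the intersection of line BA and line XT ⇒ Z = (3/2, 1/2)
Z = B + t·(A−B) with t = 14/5, so BZ:ZA = t:(1−t) = 14/5:-9/5

BZ:ZA = -14/9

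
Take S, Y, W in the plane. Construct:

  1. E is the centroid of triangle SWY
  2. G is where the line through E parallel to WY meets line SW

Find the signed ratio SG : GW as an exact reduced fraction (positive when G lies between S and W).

SG:GW = 2

Assign S = (0, 0), Y = (1, 0), W = (0, 1) — the answer is frame-independent, so this choice is without loss of generality.
1. E is the centroid of triangle SWY ⇒ E = (1/3, 1/3)
2. G is where the line through E parallel to WY meets line SW ⇒ G = (0, 2/3)
G = S + t·(W−S) with t = 2/3, so SG:GW = t:(1−t) = 2/3:1/3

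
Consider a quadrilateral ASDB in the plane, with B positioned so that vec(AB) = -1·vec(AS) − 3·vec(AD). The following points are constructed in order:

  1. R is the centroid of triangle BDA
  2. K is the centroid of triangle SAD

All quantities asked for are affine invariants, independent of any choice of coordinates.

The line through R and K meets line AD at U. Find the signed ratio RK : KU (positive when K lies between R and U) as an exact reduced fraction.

Work in coordinates with A = (0, 0), S = (1, 0), D = (0, 1), B = (-1, -3).
1. R is the centroid of triangle BDA ⇒ R = (-1/3, -2/3)
2. K is the centroid of triangle SAD ⇒ K = (1/3, 1/3)
line RK meets AD at U = (0, -1/6)
K = R + t·(U−R) with t = 2, so RK:KU = 2:-1

RK:KU = -2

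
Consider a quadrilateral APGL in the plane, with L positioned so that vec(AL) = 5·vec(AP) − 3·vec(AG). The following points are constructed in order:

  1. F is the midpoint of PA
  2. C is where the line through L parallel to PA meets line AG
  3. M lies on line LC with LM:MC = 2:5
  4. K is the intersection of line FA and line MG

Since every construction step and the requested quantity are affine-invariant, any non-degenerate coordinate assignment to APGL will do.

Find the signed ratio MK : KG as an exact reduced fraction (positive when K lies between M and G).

MK:KG = 3

Assign A = (0, 0), P = (1, 0), G = (0, 1), L = (5, -3) — the answer is frame-independent, so this choice is without loss of generality.
1. F is the midpoint of PA ⇒ F = (1/2, 0)
2. C is where the line through L parallel to PA meets line AG ⇒ C = (0, -3)
3. M lies on line LC with LM:MC = 2:5 ⇒ M = (25/7, -3)
4. K is the intersection of line FA and line MG ⇒ K = (25/28, 0)
K = M + t·(G−M) with t = 3/4, so MK:KG = t:(1−t) = 3/4:1/4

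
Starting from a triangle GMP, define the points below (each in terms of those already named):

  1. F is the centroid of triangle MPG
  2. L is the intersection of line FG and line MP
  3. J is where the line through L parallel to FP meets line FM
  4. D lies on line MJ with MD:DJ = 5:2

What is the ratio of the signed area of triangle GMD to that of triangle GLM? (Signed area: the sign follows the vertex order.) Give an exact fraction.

Work in coordinates with G = (0, 0), M = (1, 0), P = (0, 1).
1. F is the centroid of triangle MPG ⇒ F = (1/3, 1/3)
2. L is the intersection of line FG and line MP ⇒ L = (1/2, 1/2)
3. J is where the line through L parallel to FP meets line FM ⇒ J = (2/3, 1/6)
4. D lies on line MJ with MD:DJ = 5:2 ⇒ D = (16/21, 5/42)
2·[GMD] = 5/42, 2·[GLM] = -1/2
[GMD]:[GLM] = 5/42:-1/2 = -5/21

[GMD]:[GLM] = -5/21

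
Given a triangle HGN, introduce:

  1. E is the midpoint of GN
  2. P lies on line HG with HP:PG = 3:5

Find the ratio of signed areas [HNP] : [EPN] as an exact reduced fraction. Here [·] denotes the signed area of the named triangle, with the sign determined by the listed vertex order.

[HNP]:[EPN] = 6/5

Choose coordinates H = (0, 0), G = (1, 0), N = (0, 1).
1. E is the midpoint of GN ⇒ E = (1/2, 1/2)
2. P lies on line HG with HP:PG = 3:5 ⇒ P = (3/8, 0)
2·[HNP] = -3/8, 2·[EPN] = -5/16
[HNP]:[EPN] = -3/8:-5/16 = 6/5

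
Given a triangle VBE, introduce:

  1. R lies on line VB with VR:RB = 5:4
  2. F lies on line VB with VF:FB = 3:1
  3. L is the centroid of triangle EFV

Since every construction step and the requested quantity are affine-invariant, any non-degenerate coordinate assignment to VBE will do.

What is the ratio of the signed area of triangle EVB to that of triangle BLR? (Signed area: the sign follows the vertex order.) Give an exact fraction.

[EVB]:[BLR] = 27/4

Choose coordinates V = (0, 0), B = (1, 0), E = (0, 1).
1. R lies on line VB with VR:RB = 5:4 ⇒ R = (5/9, 0)
2. F lies on line VB with VF:FB = 3:1 ⇒ F = (3/4, 0)
3. L is the centroid of triangle EFV ⇒ L = (1/4, 1/3)
2·[EVB] = 1, 2·[BLR] = 4/27
[EVB]:[BLR] = 1:4/27 = 27/4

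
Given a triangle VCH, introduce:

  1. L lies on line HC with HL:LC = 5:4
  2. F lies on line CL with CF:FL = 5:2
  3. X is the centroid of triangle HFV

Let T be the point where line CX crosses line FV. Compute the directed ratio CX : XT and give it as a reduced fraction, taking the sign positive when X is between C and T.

Choose coordinates V = (0, 0), C = (1, 0), H = (0, 1).
1. L lies on line HC with HL:LC = 5:4 ⇒ L = (5/9, 4/9)
2. F lies on line CL with CF:FL = 5:2 ⇒ F = (43/63, 20/63)
3. X is the centroid of triangle HFV ⇒ X = (43/189, 83/189)
line CX meets FV at T = (3569/6489, 1660/6489)
X = C + t·(T−C) with t = 103/60, so CX:XT = 103/60:-43/60

CX:XT = -103/43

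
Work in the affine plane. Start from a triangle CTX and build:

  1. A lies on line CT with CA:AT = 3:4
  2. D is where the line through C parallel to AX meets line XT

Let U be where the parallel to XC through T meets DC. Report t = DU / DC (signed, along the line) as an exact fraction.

Set C = (0, 0), T = (1, 0), X = (0, 1); any affine frame gives the same invariant.
1. A lies on line CT with CA:AT = 3:4 ⇒ A = (3/7, 0)
2. D is where the line through C parallel to AX meets line XT ⇒ D = (-3/4, 7/4)
through T parallel to XC: direction (0, -1); meets DC at U = (1, -7/3)
U = D + t·(C−D) with t = 7/3

t = 7/3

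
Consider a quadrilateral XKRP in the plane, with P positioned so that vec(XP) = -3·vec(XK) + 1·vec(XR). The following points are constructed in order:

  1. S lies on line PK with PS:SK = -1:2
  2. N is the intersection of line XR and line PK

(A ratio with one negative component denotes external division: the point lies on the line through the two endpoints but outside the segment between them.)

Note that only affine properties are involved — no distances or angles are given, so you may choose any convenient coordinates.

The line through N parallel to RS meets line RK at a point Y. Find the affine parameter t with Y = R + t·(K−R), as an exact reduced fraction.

t = 7/8

Work in coordinates with X = (0, 0), K = (1, 0), R = (0, 1), P = (-3, 1).
1. S lies on line PK with PS:SK = -1:2 ⇒ S = (-7, 2)
2. N is the intersection of line XR and line PK ⇒ N = (0, 1/4)
through N parallel to RS: direction (-7, 1); meets RK at Y = (7/8, 1/8)
Y = R + t·(K−R) with t = 7/8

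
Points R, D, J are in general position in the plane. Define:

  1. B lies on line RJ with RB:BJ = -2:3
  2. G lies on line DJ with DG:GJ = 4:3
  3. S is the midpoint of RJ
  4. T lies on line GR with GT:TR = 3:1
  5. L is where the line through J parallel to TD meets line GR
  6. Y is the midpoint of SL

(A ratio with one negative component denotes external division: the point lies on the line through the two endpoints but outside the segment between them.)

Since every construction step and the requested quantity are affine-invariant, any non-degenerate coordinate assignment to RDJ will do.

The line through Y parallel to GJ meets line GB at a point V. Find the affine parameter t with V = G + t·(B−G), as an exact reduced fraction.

Work in coordinates with R = (0, 0), D = (1, 0), J = (0, 1).
1. B lies on line RJ with RB:BJ = -2:3 ⇒ B = (0, -2)
2. G lies on line DJ with DG:GJ = 4:3 ⇒ G = (3/7, 4/7)
3. S is the midpoint of RJ ⇒ S = (0, 1/2)
4. T lies on line GR with GT:TR = 3:1 ⇒ T = (3/28, 1/7)
5. L is where the line through J parallel to TD meets line GR ⇒ L = (75/112, 25/28)
6. Y is the midpoint of SL ⇒ Y = (75/224, 39/56)
through Y parallel to GJ: direction (-3/7, 3/7); meets GB at V = (97/224, 67/112)
V = G + t·(B−G) with t = -1/96

t = -1/96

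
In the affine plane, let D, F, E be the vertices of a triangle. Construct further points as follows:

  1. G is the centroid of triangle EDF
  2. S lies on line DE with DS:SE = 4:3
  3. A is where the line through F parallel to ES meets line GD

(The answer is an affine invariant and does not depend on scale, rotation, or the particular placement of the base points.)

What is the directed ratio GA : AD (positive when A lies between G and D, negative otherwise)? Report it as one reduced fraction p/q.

Set D = (0, 0), F = (1, 0), E = (0, 1); any affine frame gives the same invariant.
1. G is the centroid of triangle EDF ⇒ G = (1/3, 1/3)
2. S lies on line DE with DS:SE = 4:3 ⇒ S = (0, 4/7)
3. A is where the line through F parallel to ES meets line GD ⇒ A = (1, 1)
A = G + t·(D−G) with t = -2, so GA:AD = t:(1−t) = -2:3

GA:AD = -2/3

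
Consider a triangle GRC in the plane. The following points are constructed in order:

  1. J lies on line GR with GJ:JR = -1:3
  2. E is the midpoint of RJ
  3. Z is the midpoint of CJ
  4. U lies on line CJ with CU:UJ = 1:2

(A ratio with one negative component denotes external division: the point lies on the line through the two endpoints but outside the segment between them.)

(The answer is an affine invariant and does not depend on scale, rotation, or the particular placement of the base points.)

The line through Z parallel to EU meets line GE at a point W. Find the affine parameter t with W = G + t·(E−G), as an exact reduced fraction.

t = 1/4

Choose coordinates G = (0, 0), R = (1, 0), C = (0, 1).
1. J lies on line GR with GJ:JR = -1:3 ⇒ J = (-1/2, 0)
2. E is the midpoint of RJ ⇒ E = (1/4, 0)
3. Z is the midpoint of CJ ⇒ Z = (-1/4, 1/2)
4. U lies on line CJ with CU:UJ = 1:2 ⇒ U = (-1/6, 2/3)
through Z parallel to EU: direction (-5/12, 2/3); meets GE at W = (1/16, 0)
W = G + t·(E−G) with t = 1/4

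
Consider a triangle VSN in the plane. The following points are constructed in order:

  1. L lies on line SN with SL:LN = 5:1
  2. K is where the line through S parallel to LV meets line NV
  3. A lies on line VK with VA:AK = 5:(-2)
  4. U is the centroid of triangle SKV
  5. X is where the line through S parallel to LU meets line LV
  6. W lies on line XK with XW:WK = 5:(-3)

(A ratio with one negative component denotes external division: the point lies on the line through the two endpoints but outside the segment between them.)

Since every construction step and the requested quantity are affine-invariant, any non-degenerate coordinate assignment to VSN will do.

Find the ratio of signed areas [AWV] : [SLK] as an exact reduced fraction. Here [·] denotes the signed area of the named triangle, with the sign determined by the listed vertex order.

[AWV]:[SLK] = -15/8

Assign V = (0, 0), S = (1, 0), N = (0, 1) — the answer is frame-independent, so this choice is without loss of generality.
1. L lies on line SN with SL:LN = 5:1 ⇒ L = (1/6, 5/6)
2. K is where the line through S parallel to LV meets line NV ⇒ K = (0, -5)
3. A lies on line VK with VA:AK = 5:(-2) ⇒ A = (0, -25/3)
4. U is the centroid of triangle SKV ⇒ U = (1/3, -5/3)
5. X is where the line through S parallel to LU meets line LV ⇒ X = (3/4, 15/4)
6. W lies on line XK with XW:WK = 5:(-3) ⇒ W = (-9/8, -145/8)
2·[AWV] = -75/8, 2·[SLK] = 5
[AWV]:[SLK] = -75/8:5 = -15/8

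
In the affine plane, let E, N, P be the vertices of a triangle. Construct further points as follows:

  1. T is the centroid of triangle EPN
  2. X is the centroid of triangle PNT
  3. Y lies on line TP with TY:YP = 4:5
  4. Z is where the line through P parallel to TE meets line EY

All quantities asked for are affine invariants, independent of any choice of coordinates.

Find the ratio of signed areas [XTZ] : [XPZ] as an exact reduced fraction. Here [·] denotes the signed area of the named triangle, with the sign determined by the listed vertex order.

[XTZ]:[XPZ] = 4/15

Choose coordinates E = (0, 0), N = (1, 0), P = (0, 1).
1. T is the centroid of triangle EPN ⇒ T = (1/3, 1/3)
2. X is the centroid of triangle PNT ⇒ X = (4/9, 4/9)
3. Y lies on line TP with TY:YP = 4:5 ⇒ Y = (5/27, 17/27)
4. Z is where the line through P parallel to TE meets line EY ⇒ Z = (5/12, 17/12)
2·[XTZ] = -1/9, 2·[XPZ] = -5/12
[XTZ]:[XPZ] = -1/9:-5/12 = 4/15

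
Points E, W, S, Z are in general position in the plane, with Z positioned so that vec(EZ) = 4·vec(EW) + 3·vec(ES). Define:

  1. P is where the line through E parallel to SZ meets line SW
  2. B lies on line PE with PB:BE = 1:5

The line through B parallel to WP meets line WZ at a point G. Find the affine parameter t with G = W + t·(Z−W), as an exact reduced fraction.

Choose coordinates E = (0, 0), W = (1, 0), S = (0, 1), Z = (4, 3).
1. P is where the line through E parallel to SZ meets line SW ⇒ P = (2/3, 1/3)
2. B lies on line PE with PB:BE = 1:5 ⇒ B = (5/9, 5/18)
through B parallel to WP: direction (-1/3, 1/3); meets WZ at G = (11/12, -1/12)
G = W + t·(Z−W) with t = -1/36

t = -1/36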